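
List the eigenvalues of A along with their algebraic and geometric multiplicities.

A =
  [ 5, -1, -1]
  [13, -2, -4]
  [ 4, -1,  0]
λ = 1: alg = 3, geom = 1

Step 1 — factor the characteristic polynomial to read off the algebraic multiplicities:
  χ_A(x) = (x - 1)^3

Step 2 — compute geometric multiplicities via the rank-nullity identity g(λ) = n − rank(A − λI):
  rank(A − (1)·I) = 2, so dim ker(A − (1)·I) = n − 2 = 1

Summary:
  λ = 1: algebraic multiplicity = 3, geometric multiplicity = 1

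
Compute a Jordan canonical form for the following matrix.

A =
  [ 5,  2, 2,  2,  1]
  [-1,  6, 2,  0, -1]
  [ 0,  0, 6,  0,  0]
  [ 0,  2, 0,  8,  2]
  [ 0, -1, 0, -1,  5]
J_3(6) ⊕ J_1(6) ⊕ J_1(6)

The characteristic polynomial is
  det(x·I − A) = x^5 - 30*x^4 + 360*x^3 - 2160*x^2 + 6480*x - 7776 = (x - 6)^5

Eigenvalues and multiplicities (the geometric multiplicity of λ is n − rank(A − λI), which equals the number of Jordan blocks for λ):
  λ = 6: algebraic multiplicity = 5, geometric multiplicity = 3

Determining the block sizes for each eigenvalue:
  λ = 6: with am = 5 and gm = 3, the partition is not yet determined (e.g. several partitions of 5 into 3 parts exist). Let N = A − (6)·I. Computing rank(N^1) = 2, rank(N^2) = 1, rank(N^3) = 0; the number of blocks of size ≥ j is rank(N^{j−1}) − rank(N^j), giving [3, 1, 1]. So we have 1 block(s) of size 3, 2 block(s) of size 1 → block sizes [3, 1, 1]

Assembling the blocks gives a Jordan form
J =
  [6, 1, 0, 0, 0]
  [0, 6, 1, 0, 0]
  [0, 0, 6, 0, 0]
  [0, 0, 0, 6, 0]
  [0, 0, 0, 0, 6]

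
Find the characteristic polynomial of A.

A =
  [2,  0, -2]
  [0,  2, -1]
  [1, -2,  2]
x^3 - 6*x^2 + 12*x - 8

Expanding det(x·I − A) (e.g. by cofactor expansion or by noting that A is similar to its Jordan form J, which has the same characteristic polynomial as A) gives
  χ_A(x) = x^3 - 6*x^2 + 12*x - 8
which factors as (x - 2)^3. The eigenvalues (with algebraic multiplicities) are λ = 2 with multiplicity 3.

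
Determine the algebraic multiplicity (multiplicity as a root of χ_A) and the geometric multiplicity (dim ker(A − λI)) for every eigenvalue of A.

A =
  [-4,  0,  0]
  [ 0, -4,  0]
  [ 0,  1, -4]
λ = -4: alg = 3, geom = 2

Step 1 — factor the characteristic polynomial to read off the algebraic multiplicities:
  χ_A(x) = (x + 4)^3

Step 2 — compute geometric multiplicities via the rank-nullity identity g(λ) = n − rank(A − λI):
  rank(A − (-4)·I) = 1, so dim ker(A − (-4)·I) = n − 1 = 2

Summary:
  λ = -4: algebraic multiplicity = 3, geometric multiplicity = 2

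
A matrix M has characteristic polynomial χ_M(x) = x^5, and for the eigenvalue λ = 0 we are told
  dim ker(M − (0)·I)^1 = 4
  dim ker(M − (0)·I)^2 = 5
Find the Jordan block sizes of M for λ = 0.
Block sizes for λ = 0: [2, 1, 1, 1]

From the dimensions of kernels of powers, the number of Jordan blocks of size at least j is d_j − d_{j−1} where d_j = dim ker(N^j) (with d_0 = 0). Computing the differences gives [4, 1].
The number of blocks of size exactly k is (#blocks of size ≥ k) − (#blocks of size ≥ k + 1), so the partition is: 3 block(s) of size 1, 1 block(s) of size 2.
In nonincreasing order the block sizes are [2, 1, 1, 1].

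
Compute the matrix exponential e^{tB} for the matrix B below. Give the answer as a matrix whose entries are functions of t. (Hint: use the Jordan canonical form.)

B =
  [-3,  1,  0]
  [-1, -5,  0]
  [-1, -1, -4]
e^{tB} =
  [t*exp(-4*t) + exp(-4*t), t*exp(-4*t), 0]
  [-t*exp(-4*t), -t*exp(-4*t) + exp(-4*t), 0]
  [-t*exp(-4*t), -t*exp(-4*t), exp(-4*t)]

Strategy: write B = P · J · P⁻¹ where J is a Jordan canonical form, so e^{tB} = P · e^{tJ} · P⁻¹, and e^{tJ} can be computed block-by-block.

B has Jordan form
J =
  [-4,  1,  0]
  [ 0, -4,  0]
  [ 0,  0, -4]
(up to reordering of blocks).

Per-block formulas:
  For a 2×2 Jordan block J_2(-4): exp(t · J_2(-4)) = e^(-4t)·(I + t·N), where N is the 2×2 nilpotent shift.
  For a 1×1 block at λ = -4: exp(t · [-4]) = [e^(-4t)].

After assembling e^{tJ} and conjugating by P, we get:

e^{tB} =
  [t*exp(-4*t) + exp(-4*t), t*exp(-4*t), 0]
  [-t*exp(-4*t), -t*exp(-4*t) + exp(-4*t), 0]
  [-t*exp(-4*t), -t*exp(-4*t), exp(-4*t)]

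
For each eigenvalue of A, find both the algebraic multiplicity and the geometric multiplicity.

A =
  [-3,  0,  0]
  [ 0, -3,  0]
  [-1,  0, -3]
λ = -3: alg = 3, geom = 2

Step 1 — factor the characteristic polynomial to read off the algebraic multiplicities:
  χ_A(x) = (x + 3)^3

Step 2 — compute geometric multiplicities via the rank-nullity identity g(λ) = n − rank(A − λI):
  rank(A − (-3)·I) = 1, so dim ker(A − (-3)·I) = n − 1 = 2

Summary:
  λ = -3: algebraic multiplicity = 3, geometric multiplicity = 2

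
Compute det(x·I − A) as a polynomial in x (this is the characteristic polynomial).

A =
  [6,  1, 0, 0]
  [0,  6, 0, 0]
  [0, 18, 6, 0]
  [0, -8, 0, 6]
x^4 - 24*x^3 + 216*x^2 - 864*x + 1296

Expanding det(x·I − A) (e.g. by cofactor expansion or by noting that A is similar to its Jordan form J, which has the same characteristic polynomial as A) gives
  χ_A(x) = x^4 - 24*x^3 + 216*x^2 - 864*x + 1296
which factors as (x - 6)^4. The eigenvalues (with algebraic multiplicities) are λ = 6 with multiplicity 4.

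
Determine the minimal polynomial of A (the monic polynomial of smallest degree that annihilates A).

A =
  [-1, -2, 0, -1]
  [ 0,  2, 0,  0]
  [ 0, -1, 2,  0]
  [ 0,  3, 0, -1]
x^4 - 2*x^3 - 3*x^2 + 4*x + 4

The characteristic polynomial is χ_A(x) = (x - 2)^2*(x + 1)^2, so the eigenvalues are known. The minimal polynomial is
  m_A(x) = Π_λ (x − λ)^{k_λ}
where k_λ is the size of the *largest* Jordan block for λ (equivalently, the smallest k with (A − λI)^k v = 0 for every generalised eigenvector v of λ).

  λ = -1: largest Jordan block has size 2, contributing (x + 1)^2
  λ = 2: largest Jordan block has size 2, contributing (x − 2)^2

So m_A(x) = (x - 2)^2*(x + 1)^2 = x^4 - 2*x^3 - 3*x^2 + 4*x + 4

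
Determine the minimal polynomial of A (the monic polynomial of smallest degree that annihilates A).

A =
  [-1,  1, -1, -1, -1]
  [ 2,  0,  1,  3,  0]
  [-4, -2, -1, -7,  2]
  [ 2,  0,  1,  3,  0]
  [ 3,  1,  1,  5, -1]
x^3

The characteristic polynomial is χ_A(x) = x^5, so the eigenvalues are known. The minimal polynomial is
  m_A(x) = Π_λ (x − λ)^{k_λ}
where k_λ is the size of the *largest* Jordan block for λ (equivalently, the smallest k with (A − λI)^k v = 0 for every generalised eigenvector v of λ).

  λ = 0: largest Jordan block has size 3, contributing (x − 0)^3

So m_A(x) = x^3 = x^3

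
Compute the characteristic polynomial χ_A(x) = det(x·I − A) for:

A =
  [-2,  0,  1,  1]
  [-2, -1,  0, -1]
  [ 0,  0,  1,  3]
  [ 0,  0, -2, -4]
x^4 + 6*x^3 + 13*x^2 + 12*x + 4

Expanding det(x·I − A) (e.g. by cofactor expansion or by noting that A is similar to its Jordan form J, which has the same characteristic polynomial as A) gives
  χ_A(x) = x^4 + 6*x^3 + 13*x^2 + 12*x + 4
which factors as (x + 1)^2*(x + 2)^2. The eigenvalues (with algebraic multiplicities) are λ = -2 with multiplicity 2, λ = -1 with multiplicity 2.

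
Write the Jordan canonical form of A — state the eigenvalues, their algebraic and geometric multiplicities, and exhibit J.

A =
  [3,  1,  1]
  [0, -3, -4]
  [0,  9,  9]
J_3(3)

The characteristic polynomial is
  det(x·I − A) = x^3 - 9*x^2 + 27*x - 27 = (x - 3)^3

Eigenvalues and multiplicities (the geometric multiplicity of λ is n − rank(A − λI), which equals the number of Jordan blocks for λ):
  λ = 3: algebraic multiplicity = 3, geometric multiplicity = 1

Determining the block sizes for each eigenvalue:
  λ = 3: one block (gm = 1), so the single block has size am = 3 → block sizes [3]

Assembling the blocks gives a Jordan form
J =
  [3, 1, 0]
  [0, 3, 1]
  [0, 0, 3]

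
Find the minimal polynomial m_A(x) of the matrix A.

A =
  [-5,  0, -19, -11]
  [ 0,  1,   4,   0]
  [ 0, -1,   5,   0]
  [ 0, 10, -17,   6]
x^4 - 7*x^3 - 15*x^2 + 171*x - 270

The characteristic polynomial is χ_A(x) = (x - 6)*(x - 3)^2*(x + 5), so the eigenvalues are known. The minimal polynomial is
  m_A(x) = Π_λ (x − λ)^{k_λ}
where k_λ is the size of the *largest* Jordan block for λ (equivalently, the smallest k with (A − λI)^k v = 0 for every generalised eigenvector v of λ).

  λ = -5: largest Jordan block has size 1, contributing (x + 5)
  λ = 3: largest Jordan block has size 2, contributing (x − 3)^2
  λ = 6: largest Jordan block has size 1, contributing (x − 6)

So m_A(x) = (x - 6)*(x - 3)^2*(x + 5) = x^4 - 7*x^3 - 15*x^2 + 171*x - 270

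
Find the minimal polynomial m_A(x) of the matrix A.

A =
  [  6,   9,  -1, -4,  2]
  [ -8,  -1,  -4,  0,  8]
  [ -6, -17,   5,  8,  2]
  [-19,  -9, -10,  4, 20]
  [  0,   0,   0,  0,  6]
x^4 - 14*x^3 + 61*x^2 - 84*x + 36

The characteristic polynomial is χ_A(x) = (x - 6)^3*(x - 1)^2, so the eigenvalues are known. The minimal polynomial is
  m_A(x) = Π_λ (x − λ)^{k_λ}
where k_λ is the size of the *largest* Jordan block for λ (equivalently, the smallest k with (A − λI)^k v = 0 for every generalised eigenvector v of λ).

  λ = 1: largest Jordan block has size 2, contributing (x − 1)^2
  λ = 6: largest Jordan block has size 2, contributing (x − 6)^2

So m_A(x) = (x - 6)^2*(x - 1)^2 = x^4 - 14*x^3 + 61*x^2 - 84*x + 36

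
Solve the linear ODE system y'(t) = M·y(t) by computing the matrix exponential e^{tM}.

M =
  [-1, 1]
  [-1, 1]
e^{tM} =
  [1 - t, t]
  [-t, t + 1]

Strategy: write M = P · J · P⁻¹ where J is a Jordan canonical form, so e^{tM} = P · e^{tJ} · P⁻¹, and e^{tJ} can be computed block-by-block.

M has Jordan form
J =
  [0, 1]
  [0, 0]
(up to reordering of blocks).

Per-block formulas:
  For a 2×2 Jordan block J_2(0): exp(t · J_2(0)) = e^(0t)·(I + t·N), where N is the 2×2 nilpotent shift.

After assembling e^{tJ} and conjugating by P, we get:

e^{tM} =
  [1 - t, t]
  [-t, t + 1]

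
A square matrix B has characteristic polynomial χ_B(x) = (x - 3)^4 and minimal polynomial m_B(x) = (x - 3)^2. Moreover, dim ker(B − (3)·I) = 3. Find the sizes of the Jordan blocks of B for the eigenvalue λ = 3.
Block sizes for λ = 3: [2, 1, 1]

Step 1 — from the characteristic polynomial, algebraic multiplicity of λ = 3 is 4. From dim ker(B − (3)·I) = 3, there are exactly 3 Jordan blocks for λ = 3.
Step 2 — from the minimal polynomial, the factor (x − 3)^2 tells us the largest block for λ = 3 has size 2.
Step 3 — with total size 4, 3 blocks, and largest block 2, the block sizes (in nonincreasing order) are [2, 1, 1].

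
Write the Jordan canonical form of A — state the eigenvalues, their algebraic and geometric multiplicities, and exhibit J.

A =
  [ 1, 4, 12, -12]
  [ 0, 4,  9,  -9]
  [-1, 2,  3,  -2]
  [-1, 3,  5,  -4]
J_2(1) ⊕ J_2(1)

The characteristic polynomial is
  det(x·I − A) = x^4 - 4*x^3 + 6*x^2 - 4*x + 1 = (x - 1)^4

Eigenvalues and multiplicities (the geometric multiplicity of λ is n − rank(A − λI), which equals the number of Jordan blocks for λ):
  λ = 1: algebraic multiplicity = 4, geometric multiplicity = 2

Determining the block sizes for each eigenvalue:
  λ = 1: with am = 4 and gm = 2, the partition is not yet determined (e.g. several partitions of 4 into 2 parts exist). Let N = A − (1)·I. Computing rank(N^1) = 2, rank(N^2) = 0; the number of blocks of size ≥ j is rank(N^{j−1}) − rank(N^j), giving [2, 2]. So we have 2 block(s) of size 2 → block sizes [2, 2]

Assembling the blocks gives a Jordan form
J =
  [1, 1, 0, 0]
  [0, 1, 0, 0]
  [0, 0, 1, 1]
  [0, 0, 0, 1]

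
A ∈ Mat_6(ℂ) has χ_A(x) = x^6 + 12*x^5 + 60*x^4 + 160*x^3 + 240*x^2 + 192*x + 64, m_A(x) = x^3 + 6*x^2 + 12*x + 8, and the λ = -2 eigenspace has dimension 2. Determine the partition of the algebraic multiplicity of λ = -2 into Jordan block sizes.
Block sizes for λ = -2: [3, 3]

Step 1 — from the characteristic polynomial, algebraic multiplicity of λ = -2 is 6. From dim ker(A − (-2)·I) = 2, there are exactly 2 Jordan blocks for λ = -2.
Step 2 — from the minimal polynomial, the factor (x + 2)^3 tells us the largest block for λ = -2 has size 3.
Step 3 — with total size 6, 2 blocks, and largest block 3, the block sizes (in nonincreasing order) are [3, 3].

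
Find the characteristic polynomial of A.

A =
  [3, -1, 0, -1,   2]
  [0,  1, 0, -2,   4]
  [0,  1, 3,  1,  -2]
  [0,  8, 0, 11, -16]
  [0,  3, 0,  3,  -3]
x^5 - 15*x^4 + 90*x^3 - 270*x^2 + 405*x - 243

Expanding det(x·I − A) (e.g. by cofactor expansion or by noting that A is similar to its Jordan form J, which has the same characteristic polynomial as A) gives
  χ_A(x) = x^5 - 15*x^4 + 90*x^3 - 270*x^2 + 405*x - 243
which factors as (x - 3)^5. The eigenvalues (with algebraic multiplicities) are λ = 3 with multiplicity 5.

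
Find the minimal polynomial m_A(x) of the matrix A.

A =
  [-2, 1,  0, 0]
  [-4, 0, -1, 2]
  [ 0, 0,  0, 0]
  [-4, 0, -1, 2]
x^3

The characteristic polynomial is χ_A(x) = x^4, so the eigenvalues are known. The minimal polynomial is
  m_A(x) = Π_λ (x − λ)^{k_λ}
where k_λ is the size of the *largest* Jordan block for λ (equivalently, the smallest k with (A − λI)^k v = 0 for every generalised eigenvector v of λ).

  λ = 0: largest Jordan block has size 3, contributing (x − 0)^3

So m_A(x) = x^3 = x^3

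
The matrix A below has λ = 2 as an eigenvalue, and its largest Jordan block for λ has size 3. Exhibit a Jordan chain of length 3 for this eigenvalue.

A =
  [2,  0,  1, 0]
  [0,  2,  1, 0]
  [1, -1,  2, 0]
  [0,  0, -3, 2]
A Jordan chain for λ = 2 of length 3:
v_1 = (1, 1, 0, -3)ᵀ
v_2 = (0, 0, 1, 0)ᵀ
v_3 = (1, 0, 0, 0)ᵀ

Let N = A − (2)·I. We want v_3 with N^3 v_3 = 0 but N^2 v_3 ≠ 0; then v_{j-1} := N · v_j for j = 3, …, 2.

Pick v_3 = (1, 0, 0, 0)ᵀ.
Then v_2 = N · v_3 = (0, 0, 1, 0)ᵀ.
Then v_1 = N · v_2 = (1, 1, 0, -3)ᵀ.

Sanity check: (A − (2)·I) v_1 = (0, 0, 0, 0)ᵀ = 0. ✓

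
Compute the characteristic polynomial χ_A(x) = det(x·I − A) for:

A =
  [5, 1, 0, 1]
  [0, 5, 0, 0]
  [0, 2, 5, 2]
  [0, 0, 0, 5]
x^4 - 20*x^3 + 150*x^2 - 500*x + 625

Expanding det(x·I − A) (e.g. by cofactor expansion or by noting that A is similar to its Jordan form J, which has the same characteristic polynomial as A) gives
  χ_A(x) = x^4 - 20*x^3 + 150*x^2 - 500*x + 625
which factors as (x - 5)^4. The eigenvalues (with algebraic multiplicities) are λ = 5 with multiplicity 4.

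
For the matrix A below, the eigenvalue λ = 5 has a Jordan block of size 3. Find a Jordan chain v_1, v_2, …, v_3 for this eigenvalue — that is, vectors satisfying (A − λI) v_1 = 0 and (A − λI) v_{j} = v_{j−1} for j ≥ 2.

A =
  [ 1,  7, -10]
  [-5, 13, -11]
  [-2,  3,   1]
A Jordan chain for λ = 5 of length 3:
v_1 = (1, 2, 1)ᵀ
v_2 = (-4, -5, -2)ᵀ
v_3 = (1, 0, 0)ᵀ

Let N = A − (5)·I. We want v_3 with N^3 v_3 = 0 but N^2 v_3 ≠ 0; then v_{j-1} := N · v_j for j = 3, …, 2.

Pick v_3 = (1, 0, 0)ᵀ.
Then v_2 = N · v_3 = (-4, -5, -2)ᵀ.
Then v_1 = N · v_2 = (1, 2, 1)ᵀ.

Sanity check: (A − (5)·I) v_1 = (0, 0, 0)ᵀ = 0. ✓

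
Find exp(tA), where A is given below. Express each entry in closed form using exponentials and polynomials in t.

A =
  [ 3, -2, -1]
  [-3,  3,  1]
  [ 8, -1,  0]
e^{tA} =
  [-t^2*exp(2*t)/2 + t*exp(2*t) + exp(2*t), -3*t^2*exp(2*t)/2 - 2*t*exp(2*t), -t^2*exp(2*t)/2 - t*exp(2*t)]
  [t^2*exp(2*t) - 3*t*exp(2*t), 3*t^2*exp(2*t) + t*exp(2*t) + exp(2*t), t^2*exp(2*t) + t*exp(2*t)]
  [-5*t^2*exp(2*t)/2 + 8*t*exp(2*t), -15*t^2*exp(2*t)/2 - t*exp(2*t), -5*t^2*exp(2*t)/2 - 2*t*exp(2*t) + exp(2*t)]

Strategy: write A = P · J · P⁻¹ where J is a Jordan canonical form, so e^{tA} = P · e^{tJ} · P⁻¹, and e^{tJ} can be computed block-by-block.

A has Jordan form
J =
  [2, 1, 0]
  [0, 2, 1]
  [0, 0, 2]
(up to reordering of blocks).

Per-block formulas:
  For a 3×3 Jordan block J_3(2): exp(t · J_3(2)) = e^(2t)·(I + t·N + (t^2/2)·N^2), where N is the 3×3 nilpotent shift.

After assembling e^{tJ} and conjugating by P, we get:

e^{tA} =
  [-t^2*exp(2*t)/2 + t*exp(2*t) + exp(2*t), -3*t^2*exp(2*t)/2 - 2*t*exp(2*t), -t^2*exp(2*t)/2 - t*exp(2*t)]
  [t^2*exp(2*t) - 3*t*exp(2*t), 3*t^2*exp(2*t) + t*exp(2*t) + exp(2*t), t^2*exp(2*t) + t*exp(2*t)]
  [-5*t^2*exp(2*t)/2 + 8*t*exp(2*t), -15*t^2*exp(2*t)/2 - t*exp(2*t), -5*t^2*exp(2*t)/2 - 2*t*exp(2*t) + exp(2*t)]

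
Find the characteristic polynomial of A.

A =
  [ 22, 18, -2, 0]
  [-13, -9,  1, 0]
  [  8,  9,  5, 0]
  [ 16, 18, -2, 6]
x^4 - 24*x^3 + 216*x^2 - 864*x + 1296

Expanding det(x·I − A) (e.g. by cofactor expansion or by noting that A is similar to its Jordan form J, which has the same characteristic polynomial as A) gives
  χ_A(x) = x^4 - 24*x^3 + 216*x^2 - 864*x + 1296
which factors as (x - 6)^4. The eigenvalues (with algebraic multiplicities) are λ = 6 with multiplicity 4.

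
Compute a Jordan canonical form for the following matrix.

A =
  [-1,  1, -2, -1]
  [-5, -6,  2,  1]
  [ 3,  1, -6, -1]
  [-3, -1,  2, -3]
J_3(-4) ⊕ J_1(-4)

The characteristic polynomial is
  det(x·I − A) = x^4 + 16*x^3 + 96*x^2 + 256*x + 256 = (x + 4)^4

Eigenvalues and multiplicities (the geometric multiplicity of λ is n − rank(A − λI), which equals the number of Jordan blocks for λ):
  λ = -4: algebraic multiplicity = 4, geometric multiplicity = 2

Determining the block sizes for each eigenvalue:
  λ = -4: with am = 4 and gm = 2, the partition is not yet determined (e.g. several partitions of 4 into 2 parts exist). Let N = A − (-4)·I. Computing rank(N^1) = 2, rank(N^2) = 1, rank(N^3) = 0; the number of blocks of size ≥ j is rank(N^{j−1}) − rank(N^j), giving [2, 1, 1]. So we have 1 block(s) of size 3, 1 block(s) of size 1 → block sizes [3, 1]

Assembling the blocks gives a Jordan form
J =
  [-4,  1,  0,  0]
  [ 0, -4,  1,  0]
  [ 0,  0, -4,  0]
  [ 0,  0,  0, -4]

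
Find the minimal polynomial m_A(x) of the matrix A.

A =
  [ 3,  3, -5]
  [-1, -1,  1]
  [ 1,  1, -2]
x^3

The characteristic polynomial is χ_A(x) = x^3, so the eigenvalues are known. The minimal polynomial is
  m_A(x) = Π_λ (x − λ)^{k_λ}
where k_λ is the size of the *largest* Jordan block for λ (equivalently, the smallest k with (A − λI)^k v = 0 for every generalised eigenvector v of λ).

  λ = 0: largest Jordan block has size 3, contributing (x − 0)^3

So m_A(x) = x^3 = x^3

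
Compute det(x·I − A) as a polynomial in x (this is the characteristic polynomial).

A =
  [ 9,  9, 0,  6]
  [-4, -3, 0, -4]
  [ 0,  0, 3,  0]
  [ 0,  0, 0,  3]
x^4 - 12*x^3 + 54*x^2 - 108*x + 81

Expanding det(x·I − A) (e.g. by cofactor expansion or by noting that A is similar to its Jordan form J, which has the same characteristic polynomial as A) gives
  χ_A(x) = x^4 - 12*x^3 + 54*x^2 - 108*x + 81
which factors as (x - 3)^4. The eigenvalues (with algebraic multiplicities) are λ = 3 with multiplicity 4.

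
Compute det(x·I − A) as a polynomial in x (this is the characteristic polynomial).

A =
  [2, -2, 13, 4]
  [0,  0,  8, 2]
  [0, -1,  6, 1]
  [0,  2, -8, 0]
x^4 - 8*x^3 + 24*x^2 - 32*x + 16

Expanding det(x·I − A) (e.g. by cofactor expansion or by noting that A is similar to its Jordan form J, which has the same characteristic polynomial as A) gives
  χ_A(x) = x^4 - 8*x^3 + 24*x^2 - 32*x + 16
which factors as (x - 2)^4. The eigenvalues (with algebraic multiplicities) are λ = 2 with multiplicity 4.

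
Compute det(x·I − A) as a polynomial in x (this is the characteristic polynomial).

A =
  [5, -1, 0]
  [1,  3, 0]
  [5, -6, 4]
x^3 - 12*x^2 + 48*x - 64

Expanding det(x·I − A) (e.g. by cofactor expansion or by noting that A is similar to its Jordan form J, which has the same characteristic polynomial as A) gives
  χ_A(x) = x^3 - 12*x^2 + 48*x - 64
which factors as (x - 4)^3. The eigenvalues (with algebraic multiplicities) are λ = 4 with multiplicity 3.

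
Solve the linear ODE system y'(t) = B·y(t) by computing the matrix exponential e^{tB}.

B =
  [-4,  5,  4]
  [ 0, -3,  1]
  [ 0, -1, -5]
e^{tB} =
  [exp(-4*t), t^2*exp(-4*t)/2 + 5*t*exp(-4*t), t^2*exp(-4*t)/2 + 4*t*exp(-4*t)]
  [0, t*exp(-4*t) + exp(-4*t), t*exp(-4*t)]
  [0, -t*exp(-4*t), -t*exp(-4*t) + exp(-4*t)]

Strategy: write B = P · J · P⁻¹ where J is a Jordan canonical form, so e^{tB} = P · e^{tJ} · P⁻¹, and e^{tJ} can be computed block-by-block.

B has Jordan form
J =
  [-4,  1,  0]
  [ 0, -4,  1]
  [ 0,  0, -4]
(up to reordering of blocks).

Per-block formulas:
  For a 3×3 Jordan block J_3(-4): exp(t · J_3(-4)) = e^(-4t)·(I + t·N + (t^2/2)·N^2), where N is the 3×3 nilpotent shift.

After assembling e^{tJ} and conjugating by P, we get:

e^{tB} =
  [exp(-4*t), t^2*exp(-4*t)/2 + 5*t*exp(-4*t), t^2*exp(-4*t)/2 + 4*t*exp(-4*t)]
  [0, t*exp(-4*t) + exp(-4*t), t*exp(-4*t)]
  [0, -t*exp(-4*t), -t*exp(-4*t) + exp(-4*t)]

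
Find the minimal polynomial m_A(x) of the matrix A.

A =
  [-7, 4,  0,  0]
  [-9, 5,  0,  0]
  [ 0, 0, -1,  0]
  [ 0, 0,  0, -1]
x^2 + 2*x + 1

The characteristic polynomial is χ_A(x) = (x + 1)^4, so the eigenvalues are known. The minimal polynomial is
  m_A(x) = Π_λ (x − λ)^{k_λ}
where k_λ is the size of the *largest* Jordan block for λ (equivalently, the smallest k with (A − λI)^k v = 0 for every generalised eigenvector v of λ).

  λ = -1: largest Jordan block has size 2, contributing (x + 1)^2

So m_A(x) = (x + 1)^2 = x^2 + 2*x + 1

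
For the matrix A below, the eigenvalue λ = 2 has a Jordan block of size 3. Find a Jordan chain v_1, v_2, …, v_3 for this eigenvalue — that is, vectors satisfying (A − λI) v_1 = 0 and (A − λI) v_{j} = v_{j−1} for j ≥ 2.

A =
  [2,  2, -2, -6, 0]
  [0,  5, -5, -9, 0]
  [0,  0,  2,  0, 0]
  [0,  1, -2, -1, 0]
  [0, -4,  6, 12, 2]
A Jordan chain for λ = 2 of length 3:
v_1 = (2, 3, 0, 1, -4)ᵀ
v_2 = (-2, -5, 0, -2, 6)ᵀ
v_3 = (0, 0, 1, 0, 0)ᵀ

Let N = A − (2)·I. We want v_3 with N^3 v_3 = 0 but N^2 v_3 ≠ 0; then v_{j-1} := N · v_j for j = 3, …, 2.

Pick v_3 = (0, 0, 1, 0, 0)ᵀ.
Then v_2 = N · v_3 = (-2, -5, 0, -2, 6)ᵀ.
Then v_1 = N · v_2 = (2, 3, 0, 1, -4)ᵀ.

Sanity check: (A − (2)·I) v_1 = (0, 0, 0, 0, 0)ᵀ = 0. ✓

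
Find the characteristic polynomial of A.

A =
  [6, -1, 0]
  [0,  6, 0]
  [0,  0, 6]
x^3 - 18*x^2 + 108*x - 216

Expanding det(x·I − A) (e.g. by cofactor expansion or by noting that A is similar to its Jordan form J, which has the same characteristic polynomial as A) gives
  χ_A(x) = x^3 - 18*x^2 + 108*x - 216
which factors as (x - 6)^3. The eigenvalues (with algebraic multiplicities) are λ = 6 with multiplicity 3.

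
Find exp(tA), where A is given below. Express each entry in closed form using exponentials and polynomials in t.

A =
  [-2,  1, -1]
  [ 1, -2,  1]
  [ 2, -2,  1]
e^{tA} =
  [-t*exp(-t) + exp(-t), t*exp(-t), -t*exp(-t)]
  [t*exp(-t), -t*exp(-t) + exp(-t), t*exp(-t)]
  [2*t*exp(-t), -2*t*exp(-t), 2*t*exp(-t) + exp(-t)]

Strategy: write A = P · J · P⁻¹ where J is a Jordan canonical form, so e^{tA} = P · e^{tJ} · P⁻¹, and e^{tJ} can be computed block-by-block.

A has Jordan form
J =
  [-1,  1,  0]
  [ 0, -1,  0]
  [ 0,  0, -1]
(up to reordering of blocks).

Per-block formulas:
  For a 2×2 Jordan block J_2(-1): exp(t · J_2(-1)) = e^(-1t)·(I + t·N), where N is the 2×2 nilpotent shift.
  For a 1×1 block at λ = -1: exp(t · [-1]) = [e^(-1t)].

After assembling e^{tJ} and conjugating by P, we get:

e^{tA} =
  [-t*exp(-t) + exp(-t), t*exp(-t), -t*exp(-t)]
  [t*exp(-t), -t*exp(-t) + exp(-t), t*exp(-t)]
  [2*t*exp(-t), -2*t*exp(-t), 2*t*exp(-t) + exp(-t)]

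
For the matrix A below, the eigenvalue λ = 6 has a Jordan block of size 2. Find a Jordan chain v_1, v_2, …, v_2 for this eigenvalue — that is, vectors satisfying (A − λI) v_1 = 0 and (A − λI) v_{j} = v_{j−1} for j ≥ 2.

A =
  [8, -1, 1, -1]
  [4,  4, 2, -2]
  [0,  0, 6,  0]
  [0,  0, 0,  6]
A Jordan chain for λ = 6 of length 2:
v_1 = (2, 4, 0, 0)ᵀ
v_2 = (1, 0, 0, 0)ᵀ

Let N = A − (6)·I. We want v_2 with N^2 v_2 = 0 but N^1 v_2 ≠ 0; then v_{j-1} := N · v_j for j = 2, …, 2.

Pick v_2 = (1, 0, 0, 0)ᵀ.
Then v_1 = N · v_2 = (2, 4, 0, 0)ᵀ.

Sanity check: (A − (6)·I) v_1 = (0, 0, 0, 0)ᵀ = 0. ✓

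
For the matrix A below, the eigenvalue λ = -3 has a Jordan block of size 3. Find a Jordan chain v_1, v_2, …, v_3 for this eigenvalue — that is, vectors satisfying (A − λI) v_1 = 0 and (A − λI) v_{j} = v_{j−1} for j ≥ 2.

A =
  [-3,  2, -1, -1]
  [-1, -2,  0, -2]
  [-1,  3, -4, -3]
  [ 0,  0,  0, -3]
A Jordan chain for λ = -3 of length 3:
v_1 = (-1, -1, -2, 0)ᵀ
v_2 = (0, -1, -1, 0)ᵀ
v_3 = (1, 0, 0, 0)ᵀ

Let N = A − (-3)·I. We want v_3 with N^3 v_3 = 0 but N^2 v_3 ≠ 0; then v_{j-1} := N · v_j for j = 3, …, 2.

Pick v_3 = (1, 0, 0, 0)ᵀ.
Then v_2 = N · v_3 = (0, -1, -1, 0)ᵀ.
Then v_1 = N · v_2 = (-1, -1, -2, 0)ᵀ.

Sanity check: (A − (-3)·I) v_1 = (0, 0, 0, 0)ᵀ = 0. ✓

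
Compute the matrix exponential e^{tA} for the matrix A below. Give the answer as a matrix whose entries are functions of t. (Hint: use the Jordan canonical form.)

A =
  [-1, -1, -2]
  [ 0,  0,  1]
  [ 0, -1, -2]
e^{tA} =
  [exp(-t), t^2*exp(-t)/2 - t*exp(-t), t^2*exp(-t)/2 - 2*t*exp(-t)]
  [0, t*exp(-t) + exp(-t), t*exp(-t)]
  [0, -t*exp(-t), -t*exp(-t) + exp(-t)]

Strategy: write A = P · J · P⁻¹ where J is a Jordan canonical form, so e^{tA} = P · e^{tJ} · P⁻¹, and e^{tJ} can be computed block-by-block.

A has Jordan form
J =
  [-1,  1,  0]
  [ 0, -1,  1]
  [ 0,  0, -1]
(up to reordering of blocks).

Per-block formulas:
  For a 3×3 Jordan block J_3(-1): exp(t · J_3(-1)) = e^(-1t)·(I + t·N + (t^2/2)·N^2), where N is the 3×3 nilpotent shift.

After assembling e^{tJ} and conjugating by P, we get:

e^{tA} =
  [exp(-t), t^2*exp(-t)/2 - t*exp(-t), t^2*exp(-t)/2 - 2*t*exp(-t)]
  [0, t*exp(-t) + exp(-t), t*exp(-t)]
  [0, -t*exp(-t), -t*exp(-t) + exp(-t)]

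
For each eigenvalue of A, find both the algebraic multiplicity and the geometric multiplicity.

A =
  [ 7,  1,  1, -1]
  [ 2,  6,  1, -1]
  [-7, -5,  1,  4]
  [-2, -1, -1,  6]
λ = 5: alg = 4, geom = 2

Step 1 — factor the characteristic polynomial to read off the algebraic multiplicities:
  χ_A(x) = (x - 5)^4

Step 2 — compute geometric multiplicities via the rank-nullity identity g(λ) = n − rank(A − λI):
  rank(A − (5)·I) = 2, so dim ker(A − (5)·I) = n − 2 = 2

Summary:
  λ = 5: algebraic multiplicity = 4, geometric multiplicity = 2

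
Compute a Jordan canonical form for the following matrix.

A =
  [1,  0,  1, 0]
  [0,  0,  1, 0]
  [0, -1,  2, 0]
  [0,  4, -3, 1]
J_3(1) ⊕ J_1(1)

The characteristic polynomial is
  det(x·I − A) = x^4 - 4*x^3 + 6*x^2 - 4*x + 1 = (x - 1)^4

Eigenvalues and multiplicities (the geometric multiplicity of λ is n − rank(A − λI), which equals the number of Jordan blocks for λ):
  λ = 1: algebraic multiplicity = 4, geometric multiplicity = 2

Determining the block sizes for each eigenvalue:
  λ = 1: with am = 4 and gm = 2, the partition is not yet determined (e.g. several partitions of 4 into 2 parts exist). Let N = A − (1)·I. Computing rank(N^1) = 2, rank(N^2) = 1, rank(N^3) = 0; the number of blocks of size ≥ j is rank(N^{j−1}) − rank(N^j), giving [2, 1, 1]. So we have 1 block(s) of size 3, 1 block(s) of size 1 → block sizes [3, 1]

Assembling the blocks gives a Jordan form
J =
  [1, 1, 0, 0]
  [0, 1, 1, 0]
  [0, 0, 1, 0]
  [0, 0, 0, 1]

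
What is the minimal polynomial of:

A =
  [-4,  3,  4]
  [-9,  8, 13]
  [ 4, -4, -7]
x^3 + 3*x^2 + 3*x + 1

The characteristic polynomial is χ_A(x) = (x + 1)^3, so the eigenvalues are known. The minimal polynomial is
  m_A(x) = Π_λ (x − λ)^{k_λ}
where k_λ is the size of the *largest* Jordan block for λ (equivalently, the smallest k with (A − λI)^k v = 0 for every generalised eigenvector v of λ).

  λ = -1: largest Jordan block has size 3, contributing (x + 1)^3

So m_A(x) = (x + 1)^3 = x^3 + 3*x^2 + 3*x + 1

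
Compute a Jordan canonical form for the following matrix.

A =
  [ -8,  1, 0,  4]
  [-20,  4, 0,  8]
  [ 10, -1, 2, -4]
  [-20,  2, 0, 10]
J_2(2) ⊕ J_1(2) ⊕ J_1(2)

The characteristic polynomial is
  det(x·I − A) = x^4 - 8*x^3 + 24*x^2 - 32*x + 16 = (x - 2)^4

Eigenvalues and multiplicities (the geometric multiplicity of λ is n − rank(A − λI), which equals the number of Jordan blocks for λ):
  λ = 2: algebraic multiplicity = 4, geometric multiplicity = 3

Determining the block sizes for each eigenvalue:
  λ = 2: 3 blocks summing to 4 forces exactly one block of size 2 and the rest size 1 → block sizes [2, 1, 1]

Assembling the blocks gives a Jordan form
J =
  [2, 1, 0, 0]
  [0, 2, 0, 0]
  [0, 0, 2, 0]
  [0, 0, 0, 2]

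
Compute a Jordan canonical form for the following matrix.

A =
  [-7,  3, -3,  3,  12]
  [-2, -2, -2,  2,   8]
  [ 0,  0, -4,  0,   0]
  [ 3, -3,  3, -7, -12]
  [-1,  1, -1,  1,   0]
J_2(-4) ⊕ J_1(-4) ⊕ J_1(-4) ⊕ J_1(-4)

The characteristic polynomial is
  det(x·I − A) = x^5 + 20*x^4 + 160*x^3 + 640*x^2 + 1280*x + 1024 = (x + 4)^5

Eigenvalues and multiplicities (the geometric multiplicity of λ is n − rank(A − λI), which equals the number of Jordan blocks for λ):
  λ = -4: algebraic multiplicity = 5, geometric multiplicity = 4

Determining the block sizes for each eigenvalue:
  λ = -4: 4 blocks summing to 5 forces exactly one block of size 2 and the rest size 1 → block sizes [2, 1, 1, 1]

Assembling the blocks gives a Jordan form
J =
  [-4,  1,  0,  0,  0]
  [ 0, -4,  0,  0,  0]
  [ 0,  0, -4,  0,  0]
  [ 0,  0,  0, -4,  0]
  [ 0,  0,  0,  0, -4]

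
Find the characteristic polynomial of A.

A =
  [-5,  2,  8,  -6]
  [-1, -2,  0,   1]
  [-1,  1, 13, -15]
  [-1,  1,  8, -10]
x^4 + 4*x^3 - 18*x^2 - 108*x - 135

Expanding det(x·I − A) (e.g. by cofactor expansion or by noting that A is similar to its Jordan form J, which has the same characteristic polynomial as A) gives
  χ_A(x) = x^4 + 4*x^3 - 18*x^2 - 108*x - 135
which factors as (x - 5)*(x + 3)^3. The eigenvalues (with algebraic multiplicities) are λ = -3 with multiplicity 3, λ = 5 with multiplicity 1.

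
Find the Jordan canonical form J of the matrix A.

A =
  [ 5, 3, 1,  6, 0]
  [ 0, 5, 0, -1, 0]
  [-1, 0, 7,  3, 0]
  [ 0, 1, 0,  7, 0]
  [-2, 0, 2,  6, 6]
J_2(6) ⊕ J_2(6) ⊕ J_1(6)

The characteristic polynomial is
  det(x·I − A) = x^5 - 30*x^4 + 360*x^3 - 2160*x^2 + 6480*x - 7776 = (x - 6)^5

Eigenvalues and multiplicities (the geometric multiplicity of λ is n − rank(A − λI), which equals the number of Jordan blocks for λ):
  λ = 6: algebraic multiplicity = 5, geometric multiplicity = 3

Determining the block sizes for each eigenvalue:
  λ = 6: with am = 5 and gm = 3, the partition is not yet determined (e.g. several partitions of 5 into 3 parts exist). Let N = A − (6)·I. Computing rank(N^1) = 2, rank(N^2) = 0; the number of blocks of size ≥ j is rank(N^{j−1}) − rank(N^j), giving [3, 2]. So we have 2 block(s) of size 2, 1 block(s) of size 1 → block sizes [2, 2, 1]

Assembling the blocks gives a Jordan form
J =
  [6, 1, 0, 0, 0]
  [0, 6, 0, 0, 0]
  [0, 0, 6, 1, 0]
  [0, 0, 0, 6, 0]
  [0, 0, 0, 0, 6]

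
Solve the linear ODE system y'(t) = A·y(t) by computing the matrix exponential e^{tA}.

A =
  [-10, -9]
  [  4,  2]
e^{tA} =
  [-6*t*exp(-4*t) + exp(-4*t), -9*t*exp(-4*t)]
  [4*t*exp(-4*t), 6*t*exp(-4*t) + exp(-4*t)]

Strategy: write A = P · J · P⁻¹ where J is a Jordan canonical form, so e^{tA} = P · e^{tJ} · P⁻¹, and e^{tJ} can be computed block-by-block.

A has Jordan form
J =
  [-4,  1]
  [ 0, -4]
(up to reordering of blocks).

Per-block formulas:
  For a 2×2 Jordan block J_2(-4): exp(t · J_2(-4)) = e^(-4t)·(I + t·N), where N is the 2×2 nilpotent shift.

After assembling e^{tJ} and conjugating by P, we get:

e^{tA} =
  [-6*t*exp(-4*t) + exp(-4*t), -9*t*exp(-4*t)]
  [4*t*exp(-4*t), 6*t*exp(-4*t) + exp(-4*t)]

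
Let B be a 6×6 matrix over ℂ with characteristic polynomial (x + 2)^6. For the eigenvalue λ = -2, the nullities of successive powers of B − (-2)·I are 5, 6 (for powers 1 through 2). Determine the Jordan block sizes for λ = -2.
Block sizes for λ = -2: [2, 1, 1, 1, 1]

From the dimensions of kernels of powers, the number of Jordan blocks of size at least j is d_j − d_{j−1} where d_j = dim ker(N^j) (with d_0 = 0). Computing the differences gives [5, 1].
The number of blocks of size exactly k is (#blocks of size ≥ k) − (#blocks of size ≥ k + 1), so the partition is: 4 block(s) of size 1, 1 block(s) of size 2.
In nonincreasing order the block sizes are [2, 1, 1, 1, 1].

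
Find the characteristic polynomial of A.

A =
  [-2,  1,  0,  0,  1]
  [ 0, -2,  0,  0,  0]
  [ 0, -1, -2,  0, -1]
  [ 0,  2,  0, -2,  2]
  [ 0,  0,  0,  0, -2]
x^5 + 10*x^4 + 40*x^3 + 80*x^2 + 80*x + 32

Expanding det(x·I − A) (e.g. by cofactor expansion or by noting that A is similar to its Jordan form J, which has the same characteristic polynomial as A) gives
  χ_A(x) = x^5 + 10*x^4 + 40*x^3 + 80*x^2 + 80*x + 32
which factors as (x + 2)^5. The eigenvalues (with algebraic multiplicities) are λ = -2 with multiplicity 5.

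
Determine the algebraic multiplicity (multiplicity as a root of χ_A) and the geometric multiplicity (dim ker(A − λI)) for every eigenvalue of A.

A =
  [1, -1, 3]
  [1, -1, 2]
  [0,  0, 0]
λ = 0: alg = 3, geom = 1

Step 1 — factor the characteristic polynomial to read off the algebraic multiplicities:
  χ_A(x) = x^3

Step 2 — compute geometric multiplicities via the rank-nullity identity g(λ) = n − rank(A − λI):
  rank(A − (0)·I) = 2, so dim ker(A − (0)·I) = n − 2 = 1

Summary:
  λ = 0: algebraic multiplicity = 3, geometric multiplicity = 1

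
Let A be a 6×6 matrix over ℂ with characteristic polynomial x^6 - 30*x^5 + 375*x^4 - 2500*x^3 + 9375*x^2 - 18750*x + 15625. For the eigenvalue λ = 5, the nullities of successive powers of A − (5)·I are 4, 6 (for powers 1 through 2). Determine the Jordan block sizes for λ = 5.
Block sizes for λ = 5: [2, 2, 1, 1]

From the dimensions of kernels of powers, the number of Jordan blocks of size at least j is d_j − d_{j−1} where d_j = dim ker(N^j) (with d_0 = 0). Computing the differences gives [4, 2].
The number of blocks of size exactly k is (#blocks of size ≥ k) − (#blocks of size ≥ k + 1), so the partition is: 2 block(s) of size 1, 2 block(s) of size 2.
In nonincreasing order the block sizes are [2, 2, 1, 1].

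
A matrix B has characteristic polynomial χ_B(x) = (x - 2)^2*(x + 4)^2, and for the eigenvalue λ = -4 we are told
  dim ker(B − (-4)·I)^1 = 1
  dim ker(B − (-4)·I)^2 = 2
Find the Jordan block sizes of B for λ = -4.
Block sizes for λ = -4: [2]

From the dimensions of kernels of powers, the number of Jordan blocks of size at least j is d_j − d_{j−1} where d_j = dim ker(N^j) (with d_0 = 0). Computing the differences gives [1, 1].
The number of blocks of size exactly k is (#blocks of size ≥ k) − (#blocks of size ≥ k + 1), so the partition is: 1 block(s) of size 2.
In nonincreasing order the block sizes are [2].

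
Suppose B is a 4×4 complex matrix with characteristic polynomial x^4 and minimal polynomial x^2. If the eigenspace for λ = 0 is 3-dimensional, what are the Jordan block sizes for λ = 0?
Block sizes for λ = 0: [2, 1, 1]

Step 1 — from the characteristic polynomial, algebraic multiplicity of λ = 0 is 4. From dim ker(B − (0)·I) = 3, there are exactly 3 Jordan blocks for λ = 0.
Step 2 — from the minimal polynomial, the factor (x − 0)^2 tells us the largest block for λ = 0 has size 2.
Step 3 — with total size 4, 3 blocks, and largest block 2, the block sizes (in nonincreasing order) are [2, 1, 1].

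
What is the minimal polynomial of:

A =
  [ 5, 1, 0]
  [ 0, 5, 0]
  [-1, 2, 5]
x^3 - 15*x^2 + 75*x - 125

The characteristic polynomial is χ_A(x) = (x - 5)^3, so the eigenvalues are known. The minimal polynomial is
  m_A(x) = Π_λ (x − λ)^{k_λ}
where k_λ is the size of the *largest* Jordan block for λ (equivalently, the smallest k with (A − λI)^k v = 0 for every generalised eigenvector v of λ).

  λ = 5: largest Jordan block has size 3, contributing (x − 5)^3

So m_A(x) = (x - 5)^3 = x^3 - 15*x^2 + 75*x - 125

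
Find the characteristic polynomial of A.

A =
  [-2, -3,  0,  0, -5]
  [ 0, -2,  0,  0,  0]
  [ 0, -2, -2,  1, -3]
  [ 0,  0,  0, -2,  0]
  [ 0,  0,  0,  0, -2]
x^5 + 10*x^4 + 40*x^3 + 80*x^2 + 80*x + 32

Expanding det(x·I − A) (e.g. by cofactor expansion or by noting that A is similar to its Jordan form J, which has the same characteristic polynomial as A) gives
  χ_A(x) = x^5 + 10*x^4 + 40*x^3 + 80*x^2 + 80*x + 32
which factors as (x + 2)^5. The eigenvalues (with algebraic multiplicities) are λ = -2 with multiplicity 5.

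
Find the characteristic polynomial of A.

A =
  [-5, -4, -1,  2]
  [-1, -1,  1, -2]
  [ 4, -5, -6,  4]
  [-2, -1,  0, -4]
x^4 + 16*x^3 + 96*x^2 + 256*x + 256

Expanding det(x·I − A) (e.g. by cofactor expansion or by noting that A is similar to its Jordan form J, which has the same characteristic polynomial as A) gives
  χ_A(x) = x^4 + 16*x^3 + 96*x^2 + 256*x + 256
which factors as (x + 4)^4. The eigenvalues (with algebraic multiplicities) are λ = -4 with multiplicity 4.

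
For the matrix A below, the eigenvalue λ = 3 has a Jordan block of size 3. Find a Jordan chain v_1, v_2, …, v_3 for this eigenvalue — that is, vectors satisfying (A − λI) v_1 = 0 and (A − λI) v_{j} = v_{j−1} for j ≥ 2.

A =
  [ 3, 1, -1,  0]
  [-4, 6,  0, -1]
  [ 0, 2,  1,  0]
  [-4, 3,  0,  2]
A Jordan chain for λ = 3 of length 3:
v_1 = (-4, -8, -8, -8)ᵀ
v_2 = (0, -4, 0, -4)ᵀ
v_3 = (1, 0, 0, 0)ᵀ

Let N = A − (3)·I. We want v_3 with N^3 v_3 = 0 but N^2 v_3 ≠ 0; then v_{j-1} := N · v_j for j = 3, …, 2.

Pick v_3 = (1, 0, 0, 0)ᵀ.
Then v_2 = N · v_3 = (0, -4, 0, -4)ᵀ.
Then v_1 = N · v_2 = (-4, -8, -8, -8)ᵀ.

Sanity check: (A − (3)·I) v_1 = (0, 0, 0, 0)ᵀ = 0. ✓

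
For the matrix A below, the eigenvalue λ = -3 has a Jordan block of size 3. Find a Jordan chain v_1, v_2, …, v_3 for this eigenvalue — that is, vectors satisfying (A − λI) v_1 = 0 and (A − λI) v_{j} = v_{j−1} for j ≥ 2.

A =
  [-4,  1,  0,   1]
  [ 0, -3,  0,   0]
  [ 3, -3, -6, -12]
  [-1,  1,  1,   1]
A Jordan chain for λ = -3 of length 3:
v_1 = (1, 0, -3, 1)ᵀ
v_2 = (0, 0, -3, 1)ᵀ
v_3 = (0, 0, 1, 0)ᵀ

Let N = A − (-3)·I. We want v_3 with N^3 v_3 = 0 but N^2 v_3 ≠ 0; then v_{j-1} := N · v_j for j = 3, …, 2.

Pick v_3 = (0, 0, 1, 0)ᵀ.
Then v_2 = N · v_3 = (0, 0, -3, 1)ᵀ.
Then v_1 = N · v_2 = (1, 0, -3, 1)ᵀ.

Sanity check: (A − (-3)·I) v_1 = (0, 0, 0, 0)ᵀ = 0. ✓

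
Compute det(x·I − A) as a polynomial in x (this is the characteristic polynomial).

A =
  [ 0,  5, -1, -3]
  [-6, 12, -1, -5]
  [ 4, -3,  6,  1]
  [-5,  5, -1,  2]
x^4 - 20*x^3 + 150*x^2 - 500*x + 625

Expanding det(x·I − A) (e.g. by cofactor expansion or by noting that A is similar to its Jordan form J, which has the same characteristic polynomial as A) gives
  χ_A(x) = x^4 - 20*x^3 + 150*x^2 - 500*x + 625
which factors as (x - 5)^4. The eigenvalues (with algebraic multiplicities) are λ = 5 with multiplicity 4.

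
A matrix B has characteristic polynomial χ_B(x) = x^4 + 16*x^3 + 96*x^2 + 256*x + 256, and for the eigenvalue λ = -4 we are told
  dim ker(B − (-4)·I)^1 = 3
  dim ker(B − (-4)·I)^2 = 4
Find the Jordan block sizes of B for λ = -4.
Block sizes for λ = -4: [2, 1, 1]

From the dimensions of kernels of powers, the number of Jordan blocks of size at least j is d_j − d_{j−1} where d_j = dim ker(N^j) (with d_0 = 0). Computing the differences gives [3, 1].
The number of blocks of size exactly k is (#blocks of size ≥ k) − (#blocks of size ≥ k + 1), so the partition is: 2 block(s) of size 1, 1 block(s) of size 2.
In nonincreasing order the block sizes are [2, 1, 1].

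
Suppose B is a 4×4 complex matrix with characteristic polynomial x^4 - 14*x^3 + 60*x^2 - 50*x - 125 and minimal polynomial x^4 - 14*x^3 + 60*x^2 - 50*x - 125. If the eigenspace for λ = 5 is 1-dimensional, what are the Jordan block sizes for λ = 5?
Block sizes for λ = 5: [3]

Step 1 — from the characteristic polynomial, algebraic multiplicity of λ = 5 is 3. From dim ker(B − (5)·I) = 1, there are exactly 1 Jordan blocks for λ = 5.
Step 2 — from the minimal polynomial, the factor (x − 5)^3 tells us the largest block for λ = 5 has size 3.
Step 3 — with total size 3, 1 blocks, and largest block 3, the block sizes (in nonincreasing order) are [3].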